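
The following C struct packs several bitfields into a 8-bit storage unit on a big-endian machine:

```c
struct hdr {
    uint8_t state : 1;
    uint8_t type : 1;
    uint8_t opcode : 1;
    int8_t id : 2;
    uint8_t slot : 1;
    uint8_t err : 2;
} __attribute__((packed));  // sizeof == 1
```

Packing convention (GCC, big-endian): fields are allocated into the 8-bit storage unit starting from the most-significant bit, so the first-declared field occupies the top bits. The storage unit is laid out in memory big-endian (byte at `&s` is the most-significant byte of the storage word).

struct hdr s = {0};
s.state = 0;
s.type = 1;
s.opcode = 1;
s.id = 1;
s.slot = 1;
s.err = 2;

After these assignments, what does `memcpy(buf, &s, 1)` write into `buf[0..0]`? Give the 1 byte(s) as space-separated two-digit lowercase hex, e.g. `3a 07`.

6e

state (1b) val=0 bits=0x0 at bit 7: 0x00
type (1b) val=1 bits=0x1 at bit 6: 0x40
opcode (1b) val=1 bits=0x1 at bit 5: 0x60
id (2b) val=1 bits=0x1 at bit 3: 0x68
slot (1b) val=1 bits=0x1 at bit 2: 0x6c
err (2b) val=2 bits=0x2 at bit 0: 0x6e
word = 0x6e → big-endian bytes:
  [0]=0x6e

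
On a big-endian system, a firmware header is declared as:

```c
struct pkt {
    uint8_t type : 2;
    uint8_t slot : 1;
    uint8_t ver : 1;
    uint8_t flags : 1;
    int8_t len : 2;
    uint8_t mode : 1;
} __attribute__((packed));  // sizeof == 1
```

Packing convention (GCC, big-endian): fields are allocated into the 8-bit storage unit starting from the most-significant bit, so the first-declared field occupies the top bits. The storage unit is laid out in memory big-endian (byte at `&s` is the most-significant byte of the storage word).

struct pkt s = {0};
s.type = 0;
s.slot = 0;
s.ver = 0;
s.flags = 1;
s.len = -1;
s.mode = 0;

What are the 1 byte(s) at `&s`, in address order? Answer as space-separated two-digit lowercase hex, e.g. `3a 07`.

[6+:2] type=0 & 0x3 = 0x0; word=0x00
[5+:1] slot=0 & 0x1 = 0x0; word=0x00
[4+:1] ver=0 & 0x1 = 0x0; word=0x00
[3+:1] flags=1 & 0x1 = 0x1; word=0x08
[1+:2] len=-1 & 0x3 = 0x3; word=0x0e
[0+:1] mode=0 & 0x1 = 0x0; word=0x0e
word = 0x0e → big-endian bytes:
  [0]=0x0e

0e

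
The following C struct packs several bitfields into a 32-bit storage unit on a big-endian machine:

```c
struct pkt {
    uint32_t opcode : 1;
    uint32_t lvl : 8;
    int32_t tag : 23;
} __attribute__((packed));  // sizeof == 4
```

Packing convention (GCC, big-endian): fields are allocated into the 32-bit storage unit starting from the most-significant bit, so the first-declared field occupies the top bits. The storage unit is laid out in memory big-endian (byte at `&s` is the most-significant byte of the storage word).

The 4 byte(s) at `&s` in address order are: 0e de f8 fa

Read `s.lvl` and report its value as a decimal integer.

[0]=0x0e [1]=0xde [2]=0xf8 [3]=0xfa (big-endian) → word 0x0edef8fa
opcode [31+:1] = (word>>31) & 0x1 = 0
lvl [23+:8] = (word>>23) & 0xff = 29  ←
tag [0+:23] = (word>>0) & 0x7fffff = 6224122

29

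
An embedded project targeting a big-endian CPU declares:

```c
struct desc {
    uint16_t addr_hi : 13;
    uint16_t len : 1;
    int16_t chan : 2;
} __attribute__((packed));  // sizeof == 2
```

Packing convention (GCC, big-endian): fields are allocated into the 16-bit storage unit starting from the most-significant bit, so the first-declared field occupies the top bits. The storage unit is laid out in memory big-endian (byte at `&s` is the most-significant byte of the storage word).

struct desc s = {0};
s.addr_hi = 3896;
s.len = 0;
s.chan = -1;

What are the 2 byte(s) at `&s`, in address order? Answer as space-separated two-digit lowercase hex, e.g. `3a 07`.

79 c3

[3+:13] addr_hi=3896 & 0x1fff = 0xf38; word=0x79c0
[2+:1] len=0 & 0x1 = 0x0; word=0x79c0
[0+:2] chan=-1 & 0x3 = 0x3; word=0x79c3
word = 0x79c3 → big-endian bytes:
  [0]=0x79  [1]=0xc3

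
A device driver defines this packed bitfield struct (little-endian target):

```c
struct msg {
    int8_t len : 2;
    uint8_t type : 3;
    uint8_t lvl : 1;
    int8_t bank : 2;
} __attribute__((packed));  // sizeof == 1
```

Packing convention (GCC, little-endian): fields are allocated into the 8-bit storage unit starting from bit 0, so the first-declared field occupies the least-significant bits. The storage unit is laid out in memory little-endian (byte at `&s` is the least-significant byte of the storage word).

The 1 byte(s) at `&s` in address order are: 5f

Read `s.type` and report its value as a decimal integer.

7

[0]=0x5f (little-endian) → word 0x5f
len [0+:2] = (word>>0) & 0x3 = 3
type [2+:3] = (word>>2) & 0x7 = 7  ←
lvl [5+:1] = (word>>5) & 0x1 = 0
bank [6+:2] = (word>>6) & 0x3 = 1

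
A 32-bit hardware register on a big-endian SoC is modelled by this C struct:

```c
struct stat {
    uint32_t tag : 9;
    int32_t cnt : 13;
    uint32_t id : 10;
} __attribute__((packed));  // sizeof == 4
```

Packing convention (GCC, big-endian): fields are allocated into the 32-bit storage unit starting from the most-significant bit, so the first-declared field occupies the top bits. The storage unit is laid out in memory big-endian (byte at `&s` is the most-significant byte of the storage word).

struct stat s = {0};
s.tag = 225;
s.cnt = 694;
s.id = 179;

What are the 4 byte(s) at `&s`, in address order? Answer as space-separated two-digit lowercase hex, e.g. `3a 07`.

[23+:9] tag=225 & 0x1ff = 0xe1; word=0x70800000
[10+:13] cnt=694 & 0x1fff = 0x2b6; word=0x708ad800
[0+:10] id=179 & 0x3ff = 0xb3; word=0x708ad8b3
word = 0x708ad8b3 → big-endian bytes:
  [0]=0x70  [1]=0x8a  [2]=0xd8  [3]=0xb3

70 8a d8 b3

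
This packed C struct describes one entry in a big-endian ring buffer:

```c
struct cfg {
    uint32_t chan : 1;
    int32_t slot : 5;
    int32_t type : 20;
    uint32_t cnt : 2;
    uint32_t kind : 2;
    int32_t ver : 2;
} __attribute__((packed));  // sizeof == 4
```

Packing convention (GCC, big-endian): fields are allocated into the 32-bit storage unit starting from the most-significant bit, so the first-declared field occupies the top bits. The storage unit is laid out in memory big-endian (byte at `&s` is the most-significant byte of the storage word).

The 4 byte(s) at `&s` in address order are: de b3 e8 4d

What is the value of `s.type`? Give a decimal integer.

[0]=0xde [1]=0xb3 [2]=0xe8 [3]=0x4d (big-endian) → word 0xdeb3e84d
chan [31+:1] = (word>>31) & 0x1 = 1
slot [26+:5] = (word>>26) & 0x1f = 23
type [6+:20] = (word>>6) & 0xfffff = 708513  ←
cnt [4+:2] = (word>>4) & 0x3 = 0
kind [2+:2] = (word>>2) & 0x3 = 3
ver [0+:2] = (word>>0) & 0x3 = 1
type signed 20b, MSB=1: 708513 - 1048576 = -340063

-340063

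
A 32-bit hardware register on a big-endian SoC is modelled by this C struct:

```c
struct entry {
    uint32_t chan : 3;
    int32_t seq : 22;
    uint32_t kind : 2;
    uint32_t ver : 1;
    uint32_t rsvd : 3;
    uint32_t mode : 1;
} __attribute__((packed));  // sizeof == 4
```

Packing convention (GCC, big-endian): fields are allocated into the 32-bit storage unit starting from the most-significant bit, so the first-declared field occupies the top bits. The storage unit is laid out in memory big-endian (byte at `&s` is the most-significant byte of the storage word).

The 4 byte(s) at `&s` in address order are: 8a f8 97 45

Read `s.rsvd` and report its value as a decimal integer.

[0]=0x8a [1]=0xf8 [2]=0x97 [3]=0x45 (big-endian) → word 0x8af89745
chan:3 @ bit 29 → (0x8af89745>>29)&0x7 = 0x4
seq:22 @ bit 7 → (0x8af89745>>7)&0x3fffff = 0x15f12e
kind:2 @ bit 5 → (0x8af89745>>5)&0x3 = 0x2
ver:1 @ bit 4 → (0x8af89745>>4)&0x1 = 0x0
rsvd:3 @ bit 1 → (0x8af89745>>1)&0x7 = 0x2  ←
mode:1 @ bit 0 → (0x8af89745>>0)&0x1 = 0x1

2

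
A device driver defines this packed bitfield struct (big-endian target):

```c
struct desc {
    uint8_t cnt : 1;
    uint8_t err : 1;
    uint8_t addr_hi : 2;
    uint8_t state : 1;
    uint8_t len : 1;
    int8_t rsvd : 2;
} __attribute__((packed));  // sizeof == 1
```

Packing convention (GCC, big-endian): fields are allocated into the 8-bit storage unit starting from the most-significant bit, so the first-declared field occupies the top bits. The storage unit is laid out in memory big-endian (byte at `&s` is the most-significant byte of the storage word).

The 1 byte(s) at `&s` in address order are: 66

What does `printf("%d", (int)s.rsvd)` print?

-2

[0]=0x66 (big-endian) → word 0x66
cnt:1 @ bit 7 → (0x66>>7)&0x1 = 0x0
err:1 @ bit 6 → (0x66>>6)&0x1 = 0x1
addr_hi:2 @ bit 4 → (0x66>>4)&0x3 = 0x2
state:1 @ bit 3 → (0x66>>3)&0x1 = 0x0
len:1 @ bit 2 → (0x66>>2)&0x1 = 0x1
rsvd:2 @ bit 0 → (0x66>>0)&0x3 = 0x2  ←
rsvd signed 2b, MSB=1: 2 - 4 = -2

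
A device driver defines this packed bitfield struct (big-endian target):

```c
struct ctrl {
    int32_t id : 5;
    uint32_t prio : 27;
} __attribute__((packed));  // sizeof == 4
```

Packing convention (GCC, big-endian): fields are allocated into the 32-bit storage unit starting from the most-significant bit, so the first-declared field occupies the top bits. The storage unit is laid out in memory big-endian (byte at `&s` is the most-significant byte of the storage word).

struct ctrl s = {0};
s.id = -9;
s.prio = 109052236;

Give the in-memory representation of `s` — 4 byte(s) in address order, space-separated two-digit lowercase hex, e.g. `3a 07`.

be 80 01 4c

id:5 = -9 → 0x17 << 27 → word 0xb8000000
prio:27 = 109052236 → 0x680014c << 0 → word 0xbe80014c
word = 0xbe80014c → big-endian bytes:
  [0]=0xbe  [1]=0x80  [2]=0x01  [3]=0x4c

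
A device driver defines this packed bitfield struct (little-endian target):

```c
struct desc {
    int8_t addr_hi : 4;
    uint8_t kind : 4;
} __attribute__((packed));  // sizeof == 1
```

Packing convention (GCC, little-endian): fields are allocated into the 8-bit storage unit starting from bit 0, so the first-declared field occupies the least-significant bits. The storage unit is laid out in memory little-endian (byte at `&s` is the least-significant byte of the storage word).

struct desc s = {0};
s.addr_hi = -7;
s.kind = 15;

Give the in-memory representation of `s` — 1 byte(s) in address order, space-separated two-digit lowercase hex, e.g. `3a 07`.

[0+:4] addr_hi=-7 & 0xf = 0x9; word=0x09
[4+:4] kind=15 & 0xf = 0xf; word=0xf9
word = 0xf9 → little-endian bytes:
  [0]=0xf9

f9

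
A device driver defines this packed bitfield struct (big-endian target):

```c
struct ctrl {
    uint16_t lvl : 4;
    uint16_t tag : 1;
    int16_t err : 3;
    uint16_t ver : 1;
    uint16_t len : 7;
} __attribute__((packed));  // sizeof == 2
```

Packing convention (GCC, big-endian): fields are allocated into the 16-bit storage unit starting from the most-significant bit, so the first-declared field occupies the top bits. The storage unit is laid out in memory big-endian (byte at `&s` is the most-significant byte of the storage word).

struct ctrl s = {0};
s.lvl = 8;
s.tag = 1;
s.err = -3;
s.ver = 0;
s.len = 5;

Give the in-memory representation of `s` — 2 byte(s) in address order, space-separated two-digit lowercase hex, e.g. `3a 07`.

[12+:4] lvl=8 & 0xf = 0x8; word=0x8000
[11+:1] tag=1 & 0x1 = 0x1; word=0x8800
[8+:3] err=-3 & 0x7 = 0x5; word=0x8d00
[7+:1] ver=0 & 0x1 = 0x0; word=0x8d00
[0+:7] len=5 & 0x7f = 0x5; word=0x8d05
word = 0x8d05 → big-endian bytes:
  [0]=0x8d  [1]=0x05

8d 05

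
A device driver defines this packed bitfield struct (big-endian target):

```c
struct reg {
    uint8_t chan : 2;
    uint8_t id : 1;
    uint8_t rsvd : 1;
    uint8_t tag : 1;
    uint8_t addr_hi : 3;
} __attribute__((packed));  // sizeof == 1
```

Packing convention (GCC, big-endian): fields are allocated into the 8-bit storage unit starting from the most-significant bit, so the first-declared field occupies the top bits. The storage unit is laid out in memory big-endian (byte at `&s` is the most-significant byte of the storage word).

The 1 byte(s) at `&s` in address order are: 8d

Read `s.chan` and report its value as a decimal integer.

2

[0]=0x8d (big-endian) → word 0x8d
chan:2 @ bit 6 → (0x8d>>6)&0x3 = 0x2  ←
id:1 @ bit 5 → (0x8d>>5)&0x1 = 0x0
rsvd:1 @ bit 4 → (0x8d>>4)&0x1 = 0x0
tag:1 @ bit 3 → (0x8d>>3)&0x1 = 0x1
addr_hi:3 @ bit 0 → (0x8d>>0)&0x7 = 0x5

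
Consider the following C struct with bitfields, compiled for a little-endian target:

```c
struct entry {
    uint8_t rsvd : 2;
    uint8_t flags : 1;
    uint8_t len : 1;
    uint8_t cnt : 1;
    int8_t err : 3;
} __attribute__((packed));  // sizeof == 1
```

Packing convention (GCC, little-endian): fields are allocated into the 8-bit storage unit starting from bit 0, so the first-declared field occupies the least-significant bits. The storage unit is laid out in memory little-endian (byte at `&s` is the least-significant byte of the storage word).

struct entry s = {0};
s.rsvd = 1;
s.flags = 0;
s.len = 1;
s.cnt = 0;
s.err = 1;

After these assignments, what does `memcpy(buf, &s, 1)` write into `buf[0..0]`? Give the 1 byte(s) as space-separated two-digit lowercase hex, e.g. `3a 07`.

[0+:2] rsvd=1 & 0x3 = 0x1; word=0x01
[2+:1] flags=0 & 0x1 = 0x0; word=0x01
[3+:1] len=1 & 0x1 = 0x1; word=0x09
[4+:1] cnt=0 & 0x1 = 0x0; word=0x09
[5+:3] err=1 & 0x7 = 0x1; word=0x29
word = 0x29 → little-endian bytes:
  [0]=0x29

29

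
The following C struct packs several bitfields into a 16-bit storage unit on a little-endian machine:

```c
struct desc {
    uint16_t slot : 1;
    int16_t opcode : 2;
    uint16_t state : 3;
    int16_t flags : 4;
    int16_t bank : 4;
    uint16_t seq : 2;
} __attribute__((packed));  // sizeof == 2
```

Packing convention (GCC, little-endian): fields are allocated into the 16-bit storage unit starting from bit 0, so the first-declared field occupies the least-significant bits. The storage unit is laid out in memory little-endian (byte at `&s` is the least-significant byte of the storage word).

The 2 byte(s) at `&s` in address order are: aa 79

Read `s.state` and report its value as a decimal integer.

[0]=0xaa [1]=0x79 (little-endian) → word 0x79aa
slot [0+:1] = (word>>0) & 0x1 = 0
opcode [1+:2] = (word>>1) & 0x3 = 1
state [3+:3] = (word>>3) & 0x7 = 5  ←
flags [6+:4] = (word>>6) & 0xf = 6
bank [10+:4] = (word>>10) & 0xf = 14
seq [14+:2] = (word>>14) & 0x3 = 1

5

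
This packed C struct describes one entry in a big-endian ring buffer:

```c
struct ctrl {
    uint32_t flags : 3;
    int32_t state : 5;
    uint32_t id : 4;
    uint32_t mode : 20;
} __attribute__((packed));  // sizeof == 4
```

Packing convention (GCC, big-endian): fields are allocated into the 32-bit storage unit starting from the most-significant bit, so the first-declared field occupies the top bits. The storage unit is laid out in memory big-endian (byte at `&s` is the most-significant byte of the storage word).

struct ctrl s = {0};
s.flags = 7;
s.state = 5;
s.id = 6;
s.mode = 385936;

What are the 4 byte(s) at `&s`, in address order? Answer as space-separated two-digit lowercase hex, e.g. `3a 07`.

e5 65 e3 90

flags:3 = 7 → 0x7 << 29 → word 0xe0000000
state:5 = 5 → 0x5 << 24 → word 0xe5000000
id:4 = 6 → 0x6 << 20 → word 0xe5600000
mode:20 = 385936 → 0x5e390 << 0 → word 0xe565e390
word = 0xe565e390 → big-endian bytes:
  [0]=0xe5  [1]=0x65  [2]=0xe3  [3]=0x90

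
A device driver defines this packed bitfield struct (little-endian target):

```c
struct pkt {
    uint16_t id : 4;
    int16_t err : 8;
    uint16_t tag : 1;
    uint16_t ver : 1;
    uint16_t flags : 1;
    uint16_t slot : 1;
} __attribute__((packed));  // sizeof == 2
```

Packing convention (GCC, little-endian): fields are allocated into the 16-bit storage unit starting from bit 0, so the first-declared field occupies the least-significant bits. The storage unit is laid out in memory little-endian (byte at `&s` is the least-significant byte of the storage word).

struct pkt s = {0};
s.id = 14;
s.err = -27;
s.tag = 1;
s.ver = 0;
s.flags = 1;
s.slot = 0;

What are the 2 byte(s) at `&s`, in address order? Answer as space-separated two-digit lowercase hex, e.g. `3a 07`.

5e 5e

id (4b) val=14 bits=0xe at bit 0: 0x000e
err (8b) val=-27 bits=0xe5 at bit 4: 0x0e5e
tag (1b) val=1 bits=0x1 at bit 12: 0x1e5e
ver (1b) val=0 bits=0x0 at bit 13: 0x1e5e
flags (1b) val=1 bits=0x1 at bit 14: 0x5e5e
slot (1b) val=0 bits=0x0 at bit 15: 0x5e5e
word = 0x5e5e → little-endian bytes:
  [0]=0x5e  [1]=0x5e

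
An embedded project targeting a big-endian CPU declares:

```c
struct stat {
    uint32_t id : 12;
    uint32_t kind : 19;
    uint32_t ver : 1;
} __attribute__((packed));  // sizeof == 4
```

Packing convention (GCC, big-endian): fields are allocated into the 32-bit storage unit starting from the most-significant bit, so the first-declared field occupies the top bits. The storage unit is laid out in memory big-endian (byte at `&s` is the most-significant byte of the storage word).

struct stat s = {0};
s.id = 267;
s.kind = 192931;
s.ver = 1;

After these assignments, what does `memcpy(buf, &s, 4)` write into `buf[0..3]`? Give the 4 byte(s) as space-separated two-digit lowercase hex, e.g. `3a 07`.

[20+:12] id=267 & 0xfff = 0x10b; word=0x10b00000
[1+:19] kind=192931 & 0x7ffff = 0x2f1a3; word=0x10b5e346
[0+:1] ver=1 & 0x1 = 0x1; word=0x10b5e347
word = 0x10b5e347 → big-endian bytes:
  [0]=0x10  [1]=0xb5  [2]=0xe3  [3]=0x47

10 b5 e3 47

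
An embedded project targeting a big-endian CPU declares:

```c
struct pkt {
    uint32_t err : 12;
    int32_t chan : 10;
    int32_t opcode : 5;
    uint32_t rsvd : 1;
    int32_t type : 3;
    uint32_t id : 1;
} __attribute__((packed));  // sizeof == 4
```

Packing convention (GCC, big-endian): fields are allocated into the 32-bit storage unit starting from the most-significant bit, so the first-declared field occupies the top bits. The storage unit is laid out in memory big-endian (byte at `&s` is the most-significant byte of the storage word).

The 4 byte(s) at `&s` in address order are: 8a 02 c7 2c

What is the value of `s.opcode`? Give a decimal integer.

-7

[0]=0x8a [1]=0x02 [2]=0xc7 [3]=0x2c (big-endian) → word 0x8a02c72c
err:12 @ bit 20 → (0x8a02c72c>>20)&0xfff = 0x8a0
chan:10 @ bit 10 → (0x8a02c72c>>10)&0x3ff = 0xb1
opcode:5 @ bit 5 → (0x8a02c72c>>5)&0x1f = 0x19  ←
rsvd:1 @ bit 4 → (0x8a02c72c>>4)&0x1 = 0x0
type:3 @ bit 1 → (0x8a02c72c>>1)&0x7 = 0x6
id:1 @ bit 0 → (0x8a02c72c>>0)&0x1 = 0x0
opcode signed 5b, MSB=1: 25 - 32 = -7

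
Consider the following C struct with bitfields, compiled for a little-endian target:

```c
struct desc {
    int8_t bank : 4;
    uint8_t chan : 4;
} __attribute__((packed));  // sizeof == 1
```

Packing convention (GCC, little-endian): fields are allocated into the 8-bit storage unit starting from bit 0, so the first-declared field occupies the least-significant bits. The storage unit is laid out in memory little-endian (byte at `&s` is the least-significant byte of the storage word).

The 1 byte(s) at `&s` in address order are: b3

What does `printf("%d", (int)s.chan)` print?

11

[0]=0xb3 (little-endian) → word 0xb3
bank [0+:4] = (word>>0) & 0xf = 3
chan [4+:4] = (word>>4) & 0xf = 11  ←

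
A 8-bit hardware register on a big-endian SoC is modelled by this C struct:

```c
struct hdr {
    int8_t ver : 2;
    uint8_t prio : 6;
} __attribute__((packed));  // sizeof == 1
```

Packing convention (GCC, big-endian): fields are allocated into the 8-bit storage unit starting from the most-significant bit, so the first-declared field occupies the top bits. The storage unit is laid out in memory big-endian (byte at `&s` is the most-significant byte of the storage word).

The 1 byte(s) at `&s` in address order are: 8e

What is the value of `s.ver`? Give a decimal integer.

[0]=0x8e (big-endian) → word 0x8e
ver [6+:2] = (word>>6) & 0x3 = 2  ←
prio [0+:6] = (word>>0) & 0x3f = 14
ver signed 2b, MSB=1: 2 - 4 = -2

-2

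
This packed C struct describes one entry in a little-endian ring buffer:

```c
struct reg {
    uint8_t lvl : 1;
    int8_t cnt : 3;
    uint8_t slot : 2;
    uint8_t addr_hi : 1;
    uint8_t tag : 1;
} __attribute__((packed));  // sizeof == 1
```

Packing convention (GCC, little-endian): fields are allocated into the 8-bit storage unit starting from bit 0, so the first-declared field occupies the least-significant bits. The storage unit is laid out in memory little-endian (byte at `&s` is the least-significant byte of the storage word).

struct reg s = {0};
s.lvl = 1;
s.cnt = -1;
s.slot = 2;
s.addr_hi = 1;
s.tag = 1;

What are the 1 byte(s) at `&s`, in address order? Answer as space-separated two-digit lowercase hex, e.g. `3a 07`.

[0+:1] lvl=1 & 0x1 = 0x1; word=0x01
[1+:3] cnt=-1 & 0x7 = 0x7; word=0x0f
[4+:2] slot=2 & 0x3 = 0x2; word=0x2f
[6+:1] addr_hi=1 & 0x1 = 0x1; word=0x6f
[7+:1] tag=1 & 0x1 = 0x1; word=0xef
word = 0xef → little-endian bytes:
  [0]=0xef

ef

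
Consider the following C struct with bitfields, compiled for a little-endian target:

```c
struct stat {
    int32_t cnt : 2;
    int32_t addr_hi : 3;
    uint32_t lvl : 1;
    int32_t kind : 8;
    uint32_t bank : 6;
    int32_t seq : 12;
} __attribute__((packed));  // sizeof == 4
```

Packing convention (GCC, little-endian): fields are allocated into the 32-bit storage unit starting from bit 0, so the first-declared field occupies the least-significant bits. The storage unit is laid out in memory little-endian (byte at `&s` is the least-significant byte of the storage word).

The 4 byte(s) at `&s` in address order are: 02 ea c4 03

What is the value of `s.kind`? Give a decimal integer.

[0]=0x02 [1]=0xea [2]=0xc4 [3]=0x03 (little-endian) → word 0x03c4ea02
cnt [0+:2] = (word>>0) & 0x3 = 2
addr_hi [2+:3] = (word>>2) & 0x7 = 0
lvl [5+:1] = (word>>5) & 0x1 = 0
kind [6+:8] = (word>>6) & 0xff = 168  ←
bank [14+:6] = (word>>14) & 0x3f = 19
seq [20+:12] = (word>>20) & 0xfff = 60
kind signed 8b, MSB=1: 168 - 256 = -88

-88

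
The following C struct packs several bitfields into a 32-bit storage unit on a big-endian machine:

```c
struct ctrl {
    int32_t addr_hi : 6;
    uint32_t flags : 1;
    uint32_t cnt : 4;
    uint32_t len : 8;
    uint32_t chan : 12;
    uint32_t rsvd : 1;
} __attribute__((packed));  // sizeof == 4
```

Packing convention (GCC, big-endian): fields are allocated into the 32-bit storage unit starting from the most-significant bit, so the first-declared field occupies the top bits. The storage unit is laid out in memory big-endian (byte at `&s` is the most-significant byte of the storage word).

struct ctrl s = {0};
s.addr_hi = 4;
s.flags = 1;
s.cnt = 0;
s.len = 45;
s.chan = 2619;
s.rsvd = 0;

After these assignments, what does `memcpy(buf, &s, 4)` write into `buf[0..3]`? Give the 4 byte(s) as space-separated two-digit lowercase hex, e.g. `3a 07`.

[26+:6] addr_hi=4 & 0x3f = 0x4; word=0x10000000
[25+:1] flags=1 & 0x1 = 0x1; word=0x12000000
[21+:4] cnt=0 & 0xf = 0x0; word=0x12000000
[13+:8] len=45 & 0xff = 0x2d; word=0x1205a000
[1+:12] chan=2619 & 0xfff = 0xa3b; word=0x1205b476
[0+:1] rsvd=0 & 0x1 = 0x0; word=0x1205b476
word = 0x1205b476 → big-endian bytes:
  [0]=0x12  [1]=0x05  [2]=0xb4  [3]=0x76

12 05 b4 76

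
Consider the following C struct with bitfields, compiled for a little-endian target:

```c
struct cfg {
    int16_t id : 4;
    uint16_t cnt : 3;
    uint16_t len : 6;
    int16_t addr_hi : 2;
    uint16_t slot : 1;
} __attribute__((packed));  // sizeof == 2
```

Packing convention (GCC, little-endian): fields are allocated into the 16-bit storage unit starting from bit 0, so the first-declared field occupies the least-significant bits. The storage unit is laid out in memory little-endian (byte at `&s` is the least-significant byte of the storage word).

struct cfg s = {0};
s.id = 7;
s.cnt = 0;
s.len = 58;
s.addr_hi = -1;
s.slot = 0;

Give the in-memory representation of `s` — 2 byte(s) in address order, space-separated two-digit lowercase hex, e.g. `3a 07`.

id (4b) val=7 bits=0x7 at bit 0: 0x0007
cnt (3b) val=0 bits=0x0 at bit 4: 0x0007
len (6b) val=58 bits=0x3a at bit 7: 0x1d07
addr_hi (2b) val=-1 bits=0x3 at bit 13: 0x7d07
slot (1b) val=0 bits=0x0 at bit 15: 0x7d07
word = 0x7d07 → little-endian bytes:
  [0]=0x07  [1]=0x7d

07 7d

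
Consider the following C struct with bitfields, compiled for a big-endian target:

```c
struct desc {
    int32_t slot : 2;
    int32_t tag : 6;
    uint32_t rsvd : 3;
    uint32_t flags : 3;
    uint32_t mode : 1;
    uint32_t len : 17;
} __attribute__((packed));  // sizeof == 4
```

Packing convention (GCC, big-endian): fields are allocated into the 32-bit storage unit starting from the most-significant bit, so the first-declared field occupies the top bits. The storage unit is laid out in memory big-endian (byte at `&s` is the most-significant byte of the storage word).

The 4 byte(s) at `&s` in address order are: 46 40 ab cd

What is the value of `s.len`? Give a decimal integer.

43981

[0]=0x46 [1]=0x40 [2]=0xab [3]=0xcd (big-endian) → word 0x4640abcd
slot:2 @ bit 30 → (0x4640abcd>>30)&0x3 = 0x1
tag:6 @ bit 24 → (0x4640abcd>>24)&0x3f = 0x6
rsvd:3 @ bit 21 → (0x4640abcd>>21)&0x7 = 0x2
flags:3 @ bit 18 → (0x4640abcd>>18)&0x7 = 0x0
mode:1 @ bit 17 → (0x4640abcd>>17)&0x1 = 0x0
len:17 @ bit 0 → (0x4640abcd>>0)&0x1ffff = 0xabcd  ←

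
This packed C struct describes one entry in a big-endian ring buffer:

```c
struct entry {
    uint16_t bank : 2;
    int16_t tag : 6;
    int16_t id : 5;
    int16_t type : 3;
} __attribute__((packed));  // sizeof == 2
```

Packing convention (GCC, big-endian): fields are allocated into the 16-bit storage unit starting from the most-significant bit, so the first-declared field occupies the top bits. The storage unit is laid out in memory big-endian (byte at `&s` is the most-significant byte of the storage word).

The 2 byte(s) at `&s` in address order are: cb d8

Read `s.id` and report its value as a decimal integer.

[0]=0xcb [1]=0xd8 (big-endian) → word 0xcbd8
bank [14+:2] = (word>>14) & 0x3 = 3
tag [8+:6] = (word>>8) & 0x3f = 11
id [3+:5] = (word>>3) & 0x1f = 27  ←
type [0+:3] = (word>>0) & 0x7 = 0
id signed 5b, MSB=1: 27 - 32 = -5

-5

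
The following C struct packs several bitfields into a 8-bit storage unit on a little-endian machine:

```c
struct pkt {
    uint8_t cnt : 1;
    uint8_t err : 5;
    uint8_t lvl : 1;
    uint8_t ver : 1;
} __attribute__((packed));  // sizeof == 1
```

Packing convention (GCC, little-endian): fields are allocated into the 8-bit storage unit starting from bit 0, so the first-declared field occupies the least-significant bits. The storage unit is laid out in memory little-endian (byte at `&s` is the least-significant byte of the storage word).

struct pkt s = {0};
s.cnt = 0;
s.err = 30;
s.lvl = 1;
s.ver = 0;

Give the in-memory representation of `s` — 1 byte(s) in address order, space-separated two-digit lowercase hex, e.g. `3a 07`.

7c

[0+:1] cnt=0 & 0x1 = 0x0; word=0x00
[1+:5] err=30 & 0x1f = 0x1e; word=0x3c
[6+:1] lvl=1 & 0x1 = 0x1; word=0x7c
[7+:1] ver=0 & 0x1 = 0x0; word=0x7c
word = 0x7c → little-endian bytes:
  [0]=0x7c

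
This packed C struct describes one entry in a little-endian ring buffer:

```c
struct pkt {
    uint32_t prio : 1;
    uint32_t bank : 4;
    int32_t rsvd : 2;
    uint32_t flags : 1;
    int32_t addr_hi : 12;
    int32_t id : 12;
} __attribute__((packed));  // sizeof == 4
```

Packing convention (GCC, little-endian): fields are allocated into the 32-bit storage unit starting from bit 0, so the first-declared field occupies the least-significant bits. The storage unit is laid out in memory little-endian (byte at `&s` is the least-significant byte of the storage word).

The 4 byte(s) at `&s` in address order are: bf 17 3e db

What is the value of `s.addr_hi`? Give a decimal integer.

-489

[0]=0xbf [1]=0x17 [2]=0x3e [3]=0xdb (little-endian) → word 0xdb3e17bf
prio [0+:1] = (word>>0) & 0x1 = 1
bank [1+:4] = (word>>1) & 0xf = 15
rsvd [5+:2] = (word>>5) & 0x3 = 1
flags [7+:1] = (word>>7) & 0x1 = 1
addr_hi [8+:12] = (word>>8) & 0xfff = 3607  ←
id [20+:12] = (word>>20) & 0xfff = 3507
addr_hi signed 12b, MSB=1: 3607 - 4096 = -489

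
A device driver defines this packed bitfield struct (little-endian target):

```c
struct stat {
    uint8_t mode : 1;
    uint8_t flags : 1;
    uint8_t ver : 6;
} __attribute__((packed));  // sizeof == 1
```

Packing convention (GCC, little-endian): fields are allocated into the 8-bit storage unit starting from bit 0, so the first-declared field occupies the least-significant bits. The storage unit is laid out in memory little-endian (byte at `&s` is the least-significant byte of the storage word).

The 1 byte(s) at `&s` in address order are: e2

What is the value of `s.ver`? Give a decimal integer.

[0]=0xe2 (little-endian) → word 0xe2
mode:1 @ bit 0 → (0xe2>>0)&0x1 = 0x0
flags:1 @ bit 1 → (0xe2>>1)&0x1 = 0x1
ver:6 @ bit 2 → (0xe2>>2)&0x3f = 0x38  ←

56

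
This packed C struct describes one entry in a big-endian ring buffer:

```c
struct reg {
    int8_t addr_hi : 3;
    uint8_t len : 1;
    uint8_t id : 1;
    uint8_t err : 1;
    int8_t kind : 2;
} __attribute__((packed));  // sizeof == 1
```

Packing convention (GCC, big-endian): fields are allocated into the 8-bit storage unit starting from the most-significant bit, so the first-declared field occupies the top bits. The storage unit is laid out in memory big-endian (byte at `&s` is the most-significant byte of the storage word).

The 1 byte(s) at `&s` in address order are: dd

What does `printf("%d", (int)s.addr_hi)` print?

-2

[0]=0xdd (big-endian) → word 0xdd
addr_hi [5+:3] = (word>>5) & 0x7 = 6  ←
len [4+:1] = (word>>4) & 0x1 = 1
id [3+:1] = (word>>3) & 0x1 = 1
err [2+:1] = (word>>2) & 0x1 = 1
kind [0+:2] = (word>>0) & 0x3 = 1
addr_hi signed 3b, MSB=1: 6 - 8 = -2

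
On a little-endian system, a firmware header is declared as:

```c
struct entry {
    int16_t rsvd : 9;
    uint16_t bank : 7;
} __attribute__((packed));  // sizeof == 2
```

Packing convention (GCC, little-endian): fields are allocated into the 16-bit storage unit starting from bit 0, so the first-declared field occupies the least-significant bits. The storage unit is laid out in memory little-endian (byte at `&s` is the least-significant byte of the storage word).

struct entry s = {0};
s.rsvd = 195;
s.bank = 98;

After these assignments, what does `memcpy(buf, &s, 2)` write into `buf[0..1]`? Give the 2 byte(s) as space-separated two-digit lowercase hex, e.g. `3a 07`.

rsvd:9 = 195 → 0xc3 << 0 → word 0x00c3
bank:7 = 98 → 0x62 << 9 → word 0xc4c3
word = 0xc4c3 → little-endian bytes:
  [0]=0xc3  [1]=0xc4

c3 c4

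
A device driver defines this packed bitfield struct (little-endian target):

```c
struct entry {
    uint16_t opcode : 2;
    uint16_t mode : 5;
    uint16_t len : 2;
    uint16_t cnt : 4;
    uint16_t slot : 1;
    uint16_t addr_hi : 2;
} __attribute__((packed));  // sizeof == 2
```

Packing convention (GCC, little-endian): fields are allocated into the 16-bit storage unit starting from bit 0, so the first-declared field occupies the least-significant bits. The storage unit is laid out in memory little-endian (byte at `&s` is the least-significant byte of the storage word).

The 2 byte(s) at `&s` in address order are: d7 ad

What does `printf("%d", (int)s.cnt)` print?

6

[0]=0xd7 [1]=0xad (little-endian) → word 0xadd7
opcode [0+:2] = (word>>0) & 0x3 = 3
mode [2+:5] = (word>>2) & 0x1f = 21
len [7+:2] = (word>>7) & 0x3 = 3
cnt [9+:4] = (word>>9) & 0xf = 6  ←
slot [13+:1] = (word>>13) & 0x1 = 1
addr_hi [14+:2] = (word>>14) & 0x3 = 2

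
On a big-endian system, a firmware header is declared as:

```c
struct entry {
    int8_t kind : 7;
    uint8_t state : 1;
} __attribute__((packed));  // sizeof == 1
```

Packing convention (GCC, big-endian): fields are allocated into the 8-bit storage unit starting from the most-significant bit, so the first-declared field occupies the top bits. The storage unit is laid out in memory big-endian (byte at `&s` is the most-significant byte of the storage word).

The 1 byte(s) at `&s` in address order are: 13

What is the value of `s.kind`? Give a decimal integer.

[0]=0x13 (big-endian) → word 0x13
kind [1+:7] = (word>>1) & 0x7f = 9  ←
state [0+:1] = (word>>0) & 0x1 = 1
kind signed 7b, MSB=0: value = 9

9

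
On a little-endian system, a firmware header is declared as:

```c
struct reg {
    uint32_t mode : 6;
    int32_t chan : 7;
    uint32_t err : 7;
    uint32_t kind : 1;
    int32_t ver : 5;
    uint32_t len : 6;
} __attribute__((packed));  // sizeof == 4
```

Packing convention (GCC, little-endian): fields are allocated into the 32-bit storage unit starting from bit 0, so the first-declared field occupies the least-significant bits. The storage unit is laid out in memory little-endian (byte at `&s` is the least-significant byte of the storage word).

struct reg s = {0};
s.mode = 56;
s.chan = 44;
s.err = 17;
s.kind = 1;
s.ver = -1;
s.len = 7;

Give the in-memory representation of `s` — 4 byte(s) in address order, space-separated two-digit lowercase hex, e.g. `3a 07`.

[0+:6] mode=56 & 0x3f = 0x38; word=0x00000038
[6+:7] chan=44 & 0x7f = 0x2c; word=0x00000b38
[13+:7] err=17 & 0x7f = 0x11; word=0x00022b38
[20+:1] kind=1 & 0x1 = 0x1; word=0x00122b38
[21+:5] ver=-1 & 0x1f = 0x1f; word=0x03f22b38
[26+:6] len=7 & 0x3f = 0x7; word=0x1ff22b38
word = 0x1ff22b38 → little-endian bytes:
  [0]=0x38  [1]=0x2b  [2]=0xf2  [3]=0x1f

38 2b f2 1f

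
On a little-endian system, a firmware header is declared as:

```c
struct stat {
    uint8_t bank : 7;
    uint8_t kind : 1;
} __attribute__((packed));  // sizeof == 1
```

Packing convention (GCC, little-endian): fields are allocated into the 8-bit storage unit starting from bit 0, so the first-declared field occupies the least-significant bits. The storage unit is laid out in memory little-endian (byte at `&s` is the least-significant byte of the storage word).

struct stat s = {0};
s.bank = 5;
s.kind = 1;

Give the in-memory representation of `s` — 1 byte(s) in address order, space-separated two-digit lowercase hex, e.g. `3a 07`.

[0+:7] bank=5 & 0x7f = 0x5; word=0x05
[7+:1] kind=1 & 0x1 = 0x1; word=0x85
word = 0x85 → little-endian bytes:
  [0]=0x85

85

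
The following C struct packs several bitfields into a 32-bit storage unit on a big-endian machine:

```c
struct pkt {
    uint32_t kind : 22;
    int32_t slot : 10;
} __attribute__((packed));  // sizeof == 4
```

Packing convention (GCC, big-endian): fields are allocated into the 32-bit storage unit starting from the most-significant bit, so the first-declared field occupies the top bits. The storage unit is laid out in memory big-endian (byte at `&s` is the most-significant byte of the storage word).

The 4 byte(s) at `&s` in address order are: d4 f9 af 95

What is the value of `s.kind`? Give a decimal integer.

3489387

[0]=0xd4 [1]=0xf9 [2]=0xaf [3]=0x95 (big-endian) → word 0xd4f9af95
kind:22 @ bit 10 → (0xd4f9af95>>10)&0x3fffff = 0x353e6b  ←
slot:10 @ bit 0 → (0xd4f9af95>>0)&0x3ff = 0x395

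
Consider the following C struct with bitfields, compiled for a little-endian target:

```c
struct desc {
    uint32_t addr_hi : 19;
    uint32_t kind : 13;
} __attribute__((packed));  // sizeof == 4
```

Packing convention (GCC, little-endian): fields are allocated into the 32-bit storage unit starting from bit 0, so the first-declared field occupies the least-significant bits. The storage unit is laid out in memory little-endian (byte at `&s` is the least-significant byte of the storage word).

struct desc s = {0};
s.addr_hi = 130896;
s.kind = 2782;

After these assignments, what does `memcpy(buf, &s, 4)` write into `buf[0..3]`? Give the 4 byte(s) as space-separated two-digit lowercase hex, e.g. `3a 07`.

50 ff f1 56

[0+:19] addr_hi=130896 & 0x7ffff = 0x1ff50; word=0x0001ff50
[19+:13] kind=2782 & 0x1fff = 0xade; word=0x56f1ff50
word = 0x56f1ff50 → little-endian bytes:
  [0]=0x50  [1]=0xff  [2]=0xf1  [3]=0x56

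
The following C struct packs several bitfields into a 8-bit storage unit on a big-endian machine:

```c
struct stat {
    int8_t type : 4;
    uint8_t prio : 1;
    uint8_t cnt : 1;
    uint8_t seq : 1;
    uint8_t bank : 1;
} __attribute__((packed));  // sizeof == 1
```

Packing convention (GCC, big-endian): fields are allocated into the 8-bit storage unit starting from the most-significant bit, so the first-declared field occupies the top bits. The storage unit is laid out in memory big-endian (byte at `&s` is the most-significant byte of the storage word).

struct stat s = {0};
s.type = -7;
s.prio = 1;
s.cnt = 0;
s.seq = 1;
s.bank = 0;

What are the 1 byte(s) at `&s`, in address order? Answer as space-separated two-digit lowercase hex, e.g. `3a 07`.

9a

type (4b) val=-7 bits=0x9 at bit 4: 0x90
prio (1b) val=1 bits=0x1 at bit 3: 0x98
cnt (1b) val=0 bits=0x0 at bit 2: 0x98
seq (1b) val=1 bits=0x1 at bit 1: 0x9a
bank (1b) val=0 bits=0x0 at bit 0: 0x9a
word = 0x9a → big-endian bytes:
  [0]=0x9a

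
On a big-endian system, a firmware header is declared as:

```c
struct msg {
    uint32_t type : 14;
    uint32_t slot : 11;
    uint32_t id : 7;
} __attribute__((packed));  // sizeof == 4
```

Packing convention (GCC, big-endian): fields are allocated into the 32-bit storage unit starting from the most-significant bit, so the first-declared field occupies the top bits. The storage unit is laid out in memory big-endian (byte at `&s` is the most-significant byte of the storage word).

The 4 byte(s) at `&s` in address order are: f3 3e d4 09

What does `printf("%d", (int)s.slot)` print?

[0]=0xf3 [1]=0x3e [2]=0xd4 [3]=0x09 (big-endian) → word 0xf33ed409
type:14 @ bit 18 → (0xf33ed409>>18)&0x3fff = 0x3ccf
slot:11 @ bit 7 → (0xf33ed409>>7)&0x7ff = 0x5a8  ←
id:7 @ bit 0 → (0xf33ed409>>0)&0x7f = 0x9

1448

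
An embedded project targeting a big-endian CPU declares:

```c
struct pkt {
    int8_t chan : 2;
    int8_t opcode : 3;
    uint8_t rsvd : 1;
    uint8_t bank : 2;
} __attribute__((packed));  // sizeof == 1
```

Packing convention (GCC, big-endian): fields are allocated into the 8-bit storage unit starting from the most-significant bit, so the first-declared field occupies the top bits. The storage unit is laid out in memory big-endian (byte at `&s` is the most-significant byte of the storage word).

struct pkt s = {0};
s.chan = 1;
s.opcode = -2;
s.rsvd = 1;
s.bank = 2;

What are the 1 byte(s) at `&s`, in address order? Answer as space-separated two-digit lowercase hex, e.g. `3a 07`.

76

[6+:2] chan=1 & 0x3 = 0x1; word=0x40
[3+:3] opcode=-2 & 0x7 = 0x6; word=0x70
[2+:1] rsvd=1 & 0x1 = 0x1; word=0x74
[0+:2] bank=2 & 0x3 = 0x2; word=0x76
word = 0x76 → big-endian bytes:
  [0]=0x76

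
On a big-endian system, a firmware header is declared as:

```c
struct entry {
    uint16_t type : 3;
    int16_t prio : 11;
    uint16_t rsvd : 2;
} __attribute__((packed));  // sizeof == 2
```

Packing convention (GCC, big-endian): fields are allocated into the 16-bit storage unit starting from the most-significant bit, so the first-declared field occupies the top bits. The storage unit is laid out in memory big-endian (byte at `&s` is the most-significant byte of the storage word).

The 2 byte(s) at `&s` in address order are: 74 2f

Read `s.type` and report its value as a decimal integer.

[0]=0x74 [1]=0x2f (big-endian) → word 0x742f
type [13+:3] = (word>>13) & 0x7 = 3  ←
prio [2+:11] = (word>>2) & 0x7ff = 1291
rsvd [0+:2] = (word>>0) & 0x3 = 3

3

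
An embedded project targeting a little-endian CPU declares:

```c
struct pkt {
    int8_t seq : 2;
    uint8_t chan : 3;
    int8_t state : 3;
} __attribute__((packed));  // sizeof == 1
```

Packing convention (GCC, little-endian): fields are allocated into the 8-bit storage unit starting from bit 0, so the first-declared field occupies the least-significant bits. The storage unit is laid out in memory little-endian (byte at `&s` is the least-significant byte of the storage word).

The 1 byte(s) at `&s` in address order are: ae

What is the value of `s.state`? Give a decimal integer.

-3

[0]=0xae (little-endian) → word 0xae
seq [0+:2] = (word>>0) & 0x3 = 2
chan [2+:3] = (word>>2) & 0x7 = 3
state [5+:3] = (word>>5) & 0x7 = 5  ←
state signed 3b, MSB=1: 5 - 8 = -3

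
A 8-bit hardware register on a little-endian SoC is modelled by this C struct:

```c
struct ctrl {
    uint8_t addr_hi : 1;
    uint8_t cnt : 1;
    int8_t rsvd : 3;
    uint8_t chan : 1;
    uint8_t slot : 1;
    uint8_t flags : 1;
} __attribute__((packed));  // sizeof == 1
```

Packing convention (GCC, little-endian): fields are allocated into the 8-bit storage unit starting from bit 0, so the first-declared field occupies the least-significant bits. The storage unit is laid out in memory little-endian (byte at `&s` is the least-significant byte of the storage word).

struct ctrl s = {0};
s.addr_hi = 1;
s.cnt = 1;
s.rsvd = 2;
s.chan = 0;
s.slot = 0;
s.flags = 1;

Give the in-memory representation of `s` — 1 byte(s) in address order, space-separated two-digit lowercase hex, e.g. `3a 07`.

8b

addr_hi:1 = 1 → 0x1 << 0 → word 0x01
cnt:1 = 1 → 0x1 << 1 → word 0x03
rsvd:3 = 2 → 0x2 << 2 → word 0x0b
chan:1 = 0 → 0x0 << 5 → word 0x0b
slot:1 = 0 → 0x0 << 6 → word 0x0b
flags:1 = 1 → 0x1 << 7 → word 0x8b
word = 0x8b → little-endian bytes:
  [0]=0x8b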